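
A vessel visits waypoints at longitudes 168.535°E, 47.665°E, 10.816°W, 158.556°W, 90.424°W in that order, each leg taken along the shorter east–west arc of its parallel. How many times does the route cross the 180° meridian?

Leg 1: +168.535° → +47.665°, shortest Δλ = -120.87° (west) — does not cross 180°.
Leg 2: +47.665° → -10.816°, shortest Δλ = -58.481° (west) — does not cross 180°.
Leg 3: -10.816° → -158.556°, shortest Δλ = -147.74° (west) — does not cross 180°.
Leg 4: -158.556° → -90.424°, shortest Δλ = 68.132° (east) — does not cross 180°.
Total crossings: 0.

0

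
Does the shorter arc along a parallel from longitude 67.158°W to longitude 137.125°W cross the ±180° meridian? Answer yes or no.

No

Signed shortest Δλ = ((-137.125 − -67.158 + 180) mod 360) − 180 = -69.967°.
Going west by 69.967° from -67.158° reaches -137.125° without touching 180°.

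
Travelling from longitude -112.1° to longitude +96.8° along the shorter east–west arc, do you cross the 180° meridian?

Naïve |96.8 − -112.1| = 208.9° > 180°, so the shorter arc goes the other way round — across 180°.
Signed shortest Δλ = ((96.8 − -112.1 + 180) mod 360) − 180 = -151.1°.
Going west by 151.1° from -112.1° passes through 180° before reaching +96.8°.

Yes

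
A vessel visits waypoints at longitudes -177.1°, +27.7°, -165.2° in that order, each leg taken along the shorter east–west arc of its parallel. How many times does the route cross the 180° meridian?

2

Leg 1: -177.1° → +27.7°, shortest Δλ = -155.2° (west) — crosses 180°.
Leg 2: +27.7° → -165.2°, shortest Δλ = 167.1° (east) — crosses 180°.
Total crossings: 2.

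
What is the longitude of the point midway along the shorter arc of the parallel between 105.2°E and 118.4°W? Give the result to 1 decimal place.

173.4°E

Signed shortest Δλ from +105.2° to -118.4° is +136.4°.
Midpoint longitude = +105.2° + (+136.4°)/2 = +105.2° + 68.2° = +173.4°.
(The naïve average (+105.2 + -118.4)/2 = -6.6° is on the wrong side of the globe.)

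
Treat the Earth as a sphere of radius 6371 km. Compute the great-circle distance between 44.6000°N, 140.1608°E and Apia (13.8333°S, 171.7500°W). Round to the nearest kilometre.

Δλ = -171.7500 − 140.1608 = -311.9108°; wrapped into (−180°, 180°]: 48.0892°.
Δφ = -13.8333 − 44.6000 = -58.4333°.
a = sin²(Δφ/2) + cos φ₁ · cos φ₂ · sin²(Δλ/2) = 0.353032.
c = 2·atan2(√a, √(1−a)) = 1.27245 rad → d = 6371·c ≈ 8106.81 km.

8107 km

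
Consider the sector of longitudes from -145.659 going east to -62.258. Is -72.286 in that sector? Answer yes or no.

Yes

Band width going east from -145.659° to -62.258°: ((-62.258 − -145.659) mod 360) = 83.401°.
Offset of -72.286° east of the west edge: ((-72.286 − -145.659) mod 360) = 73.373°.
73.373° ≤ 83.401° ⇒ inside.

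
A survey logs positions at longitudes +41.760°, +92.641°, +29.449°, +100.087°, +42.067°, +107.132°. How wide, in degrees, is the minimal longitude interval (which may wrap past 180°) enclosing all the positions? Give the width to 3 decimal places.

77.683°

Sort the longitudes: +29.449°, +41.760°, +42.067°, +92.641°, +100.087°, +107.132°.
Eastward gaps between consecutive values (wrapping around): 12.311°, 0.307°, 50.574°, 7.446°, 7.045°, 282.317°.
Largest gap = 282.317° ⇒ minimal covering band is its complement: 360° − 282.317° = 77.683°.
Band runs from +29.449° eastward to +107.132°.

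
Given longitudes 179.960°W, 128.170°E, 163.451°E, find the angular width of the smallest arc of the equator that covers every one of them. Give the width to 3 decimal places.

51.870°

Sort the longitudes: -179.960°, +128.170°, +163.451°.
Eastward gaps between consecutive values (wrapping around): 308.130°, 35.281°, 16.589°.
Largest gap = 308.130° ⇒ minimal covering band is its complement: 360° − 308.130° = 51.870°.
Band runs from +128.170° eastward to -179.960°, crossing the antimeridian.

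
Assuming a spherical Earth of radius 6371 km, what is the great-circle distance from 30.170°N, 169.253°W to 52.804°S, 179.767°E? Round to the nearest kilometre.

9288 km

Δλ = 179.767 − -169.253 = 349.020°; wrapped into (−180°, 180°]: -10.980°.
Δφ = -52.804 − 30.170 = -82.974°.
a = sin²(Δφ/2) + cos φ₁ · cos φ₂ · sin²(Δλ/2) = 0.443624.
c = 2·atan2(√a, √(1−a)) = 1.45780 rad → d = 6371·c ≈ 9287.67 km.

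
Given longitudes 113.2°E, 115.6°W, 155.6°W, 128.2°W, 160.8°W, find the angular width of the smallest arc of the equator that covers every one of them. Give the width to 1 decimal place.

Sort the longitudes: -160.8°, -155.6°, -128.2°, -115.6°, +113.2°.
Eastward gaps between consecutive values (wrapping around): 5.2°, 27.4°, 12.6°, 228.8°, 86.0°.
Largest gap = 228.8° ⇒ minimal covering band is its complement: 360° − 228.8° = 131.2°.
Band runs from +113.2° eastward to -115.6°, crossing the antimeridian.

131.2°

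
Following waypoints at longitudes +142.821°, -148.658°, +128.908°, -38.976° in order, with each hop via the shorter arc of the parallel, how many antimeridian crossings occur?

Leg 1: +142.821° → -148.658°, shortest Δλ = 68.521° (east) — crosses 180°.
Leg 2: -148.658° → +128.908°, shortest Δλ = -82.434° (west) — crosses 180°.
Leg 3: +128.908° → -38.976°, shortest Δλ = -167.884° (west) — does not cross 180°.
Total crossings: 2.

2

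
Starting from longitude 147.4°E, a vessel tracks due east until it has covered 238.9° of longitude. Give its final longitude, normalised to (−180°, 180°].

Start at +147.4°; shift +238.9° → +386.3°.
+386.3° lies outside (−180°, 180°]; subtract 360° → +26.3°.

26.3°E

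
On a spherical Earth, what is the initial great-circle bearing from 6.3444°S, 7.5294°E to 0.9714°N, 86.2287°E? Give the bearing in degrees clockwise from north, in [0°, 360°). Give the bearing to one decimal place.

Δλ = 86.2287 − 7.5294 = 78.6993°.
θ = atan2( sin Δλ · cos φ₂ , cos φ₁ · sin φ₂ − sin φ₁ · cos φ₂ · cos Δλ )
  = atan2(0.98047, 0.03850) = 87.751° → normalised to [0°, 360°): 87.751°.

87.8°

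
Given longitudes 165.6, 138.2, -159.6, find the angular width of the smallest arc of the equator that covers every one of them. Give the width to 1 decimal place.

62.2°

Sort the longitudes: -159.6°, +138.2°, +165.6°.
Eastward gaps between consecutive values (wrapping around): 297.8°, 27.4°, 34.8°.
Largest gap = 297.8° ⇒ minimal covering band is its complement: 360° − 297.8° = 62.2°.
Band runs from +138.2° eastward to -159.6°, crossing the antimeridian.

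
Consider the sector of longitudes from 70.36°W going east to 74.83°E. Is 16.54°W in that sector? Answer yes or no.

Band width going east from -70.36° to +74.83°: ((74.83 − -70.36) mod 360) = 145.19°.
Offset of -16.54° east of the west edge: ((-16.54 − -70.36) mod 360) = 53.82°.
53.82° ≤ 145.19° ⇒ inside.

Yes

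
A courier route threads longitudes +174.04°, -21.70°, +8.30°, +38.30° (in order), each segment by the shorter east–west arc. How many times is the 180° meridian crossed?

Leg 1: +174.04° → -21.70°, shortest Δλ = 164.26° (east) — crosses 180°.
Leg 2: -21.70° → +8.30°, shortest Δλ = 30.0° (east) — does not cross 180°.
Leg 3: +8.30° → +38.30°, shortest Δλ = 30.0° (east) — does not cross 180°.
Total crossings: 1.

1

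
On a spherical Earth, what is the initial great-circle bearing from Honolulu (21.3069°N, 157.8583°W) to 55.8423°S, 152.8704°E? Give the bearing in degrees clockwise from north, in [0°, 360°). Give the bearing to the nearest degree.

Δλ = 152.8704 − -157.8583 = 310.7287°; wrapped into (−180°, 180°]: -49.2713°.
θ = atan2( sin Δλ · cos φ₂ , cos φ₁ · sin φ₂ − sin φ₁ · cos φ₂ · cos Δλ )
  = atan2(-0.42549, -0.90405) = -154.796° → normalised to [0°, 360°): 205.204°.

205°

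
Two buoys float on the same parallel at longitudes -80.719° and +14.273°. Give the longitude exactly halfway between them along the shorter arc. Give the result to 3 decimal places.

Signed shortest Δλ from -80.719° to +14.273° is +94.992°.
Midpoint longitude = -80.719° + (+94.992°)/2 = -80.719° + 47.496° = -33.223°.

-33.223°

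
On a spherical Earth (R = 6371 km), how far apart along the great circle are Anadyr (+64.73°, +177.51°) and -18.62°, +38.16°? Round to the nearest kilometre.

Δλ = 38.16 − 177.51 = -139.35°.
Δφ = -18.62 − 64.73 = -83.35°.
a = sin²(Δφ/2) + cos φ₁ · cos φ₂ · sin²(Δλ/2) = 0.797831.
c = 2·atan2(√a, √(1−a)) = 2.20889 rad → d = 6371·c ≈ 14072.81 km.

14073 km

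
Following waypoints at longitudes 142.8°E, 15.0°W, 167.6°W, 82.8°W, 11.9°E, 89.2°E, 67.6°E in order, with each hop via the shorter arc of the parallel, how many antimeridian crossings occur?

0

Leg 1: +142.8° → -15.0°, shortest Δλ = -157.8° (west) — does not cross 180°.
Leg 2: -15.0° → -167.6°, shortest Δλ = -152.6° (west) — does not cross 180°.
Leg 3: -167.6° → -82.8°, shortest Δλ = 84.8° (east) — does not cross 180°.
Leg 4: -82.8° → +11.9°, shortest Δλ = 94.7° (east) — does not cross 180°.
Leg 5: +11.9° → +89.2°, shortest Δλ = 77.3° (east) — does not cross 180°.
Leg 6: +89.2° → +67.6°, shortest Δλ = -21.6° (west) — does not cross 180°.
Total crossings: 0.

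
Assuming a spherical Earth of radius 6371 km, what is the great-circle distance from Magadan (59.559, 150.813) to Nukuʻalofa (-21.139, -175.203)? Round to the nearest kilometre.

Δλ = -175.203 − 150.813 = -326.016°; wrapped into (−180°, 180°]: 33.984°.
Δφ = -21.139 − 59.559 = -80.698°.
a = sin²(Δφ/2) + cos φ₁ · cos φ₂ · sin²(Δλ/2) = 0.459539.
c = 2·atan2(√a, √(1−a)) = 1.48979 rad → d = 6371·c ≈ 9491.42 km.

9491 km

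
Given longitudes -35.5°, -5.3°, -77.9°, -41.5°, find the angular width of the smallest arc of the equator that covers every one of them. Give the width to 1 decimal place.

72.6°

Sort the longitudes: -77.9°, -41.5°, -35.5°, -5.3°.
Eastward gaps between consecutive values (wrapping around): 36.4°, 6.0°, 30.2°, 287.4°.
Largest gap = 287.4° ⇒ minimal covering band is its complement: 360° − 287.4° = 72.6°.
Band runs from -77.9° eastward to -5.3°.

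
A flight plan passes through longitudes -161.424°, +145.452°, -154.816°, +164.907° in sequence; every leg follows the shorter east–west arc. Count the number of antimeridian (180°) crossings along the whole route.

3

Leg 1: -161.424° → +145.452°, shortest Δλ = -53.124° (west) — crosses 180°.
Leg 2: +145.452° → -154.816°, shortest Δλ = 59.732° (east) — crosses 180°.
Leg 3: -154.816° → +164.907°, shortest Δλ = -40.277° (west) — crosses 180°.
Total crossings: 3.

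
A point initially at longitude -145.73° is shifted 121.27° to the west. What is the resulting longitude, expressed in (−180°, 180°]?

+93.00°

Start at -145.73°; shift −121.27° → -267.00°.
-267.00° lies outside (−180°, 180°]; add 360° → +93.00°.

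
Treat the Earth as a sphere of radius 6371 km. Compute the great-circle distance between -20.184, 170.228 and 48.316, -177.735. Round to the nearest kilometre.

Δλ = -177.735 − 170.228 = -347.963°; wrapped into (−180°, 180°]: 12.037°.
Δφ = 48.316 − -20.184 = 68.500°.
a = sin²(Δφ/2) + cos φ₁ · cos φ₂ · sin²(Δλ/2) = 0.323611.
c = 2·atan2(√a, √(1−a)) = 1.21026 rad → d = 6371·c ≈ 7710.56 km.

7711 km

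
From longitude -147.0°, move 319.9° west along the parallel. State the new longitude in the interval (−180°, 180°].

Start at -147.0°; shift −319.9° → -466.9°.
-466.9° lies outside (−180°, 180°]; add 360° → -106.9°.

-106.9°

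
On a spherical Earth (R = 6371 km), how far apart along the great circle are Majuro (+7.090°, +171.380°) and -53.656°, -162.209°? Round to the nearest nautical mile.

Δλ = -162.209 − 171.380 = -333.589°; wrapped into (−180°, 180°]: 26.411°.
Δφ = -53.656 − 7.090 = -60.746°.
a = sin²(Δφ/2) + cos φ₁ · cos φ₂ · sin²(Δλ/2) = 0.286350.
c = 2·atan2(√a, √(1−a)) = 1.12929 rad → d = 6371·c ≈ 7194.72 km ≈ 3884.84 nmi.

3885 nmi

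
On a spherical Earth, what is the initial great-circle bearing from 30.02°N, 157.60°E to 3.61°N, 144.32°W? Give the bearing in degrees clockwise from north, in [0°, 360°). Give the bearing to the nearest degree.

Δλ = -144.32 − 157.60 = -301.92°; wrapped into (−180°, 180°]: 58.08°.
θ = atan2( sin Δλ · cos φ₂ , cos φ₁ · sin φ₂ − sin φ₁ · cos φ₂ · cos Δλ )
  = atan2(0.84710, -0.20948) = 103.890° → normalised to [0°, 360°): 103.890°.

104°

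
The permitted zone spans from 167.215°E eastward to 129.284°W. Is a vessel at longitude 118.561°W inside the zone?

No

Band width going east from +167.215° to -129.284°: ((-129.284 − 167.215) mod 360) = 63.501°.
Offset of -118.561° east of the west edge: ((-118.561 − 167.215) mod 360) = 74.224°.
74.224° > 63.501° ⇒ outside.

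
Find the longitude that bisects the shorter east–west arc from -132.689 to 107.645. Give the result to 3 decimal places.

+167.478°

Signed shortest Δλ from -132.689° to +107.645° is -119.666°.
Midpoint longitude = -132.689° + (-119.666°)/2 = -132.689° − 59.833° = -192.522°.
Normalise into (−180°, 180°]: +167.478°.
(The naïve average (-132.689 + +107.645)/2 = -12.522° is on the wrong side of the globe.)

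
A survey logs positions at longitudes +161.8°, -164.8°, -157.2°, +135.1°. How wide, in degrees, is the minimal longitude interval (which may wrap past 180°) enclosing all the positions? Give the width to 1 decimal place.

Sort the longitudes: -164.8°, -157.2°, +135.1°, +161.8°.
Eastward gaps between consecutive values (wrapping around): 7.6°, 292.3°, 26.7°, 33.4°.
Largest gap = 292.3° ⇒ minimal covering band is its complement: 360° − 292.3° = 67.7°.
Band runs from +135.1° eastward to -157.2°, crossing the antimeridian.

67.7°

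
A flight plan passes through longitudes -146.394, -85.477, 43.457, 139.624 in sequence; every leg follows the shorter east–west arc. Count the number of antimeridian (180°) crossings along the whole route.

Leg 1: -146.394° → -85.477°, shortest Δλ = 60.917° (east) — does not cross 180°.
Leg 2: -85.477° → +43.457°, shortest Δλ = 128.934° (east) — does not cross 180°.
Leg 3: +43.457° → +139.624°, shortest Δλ = 96.167° (east) — does not cross 180°.
Total crossings: 0.

0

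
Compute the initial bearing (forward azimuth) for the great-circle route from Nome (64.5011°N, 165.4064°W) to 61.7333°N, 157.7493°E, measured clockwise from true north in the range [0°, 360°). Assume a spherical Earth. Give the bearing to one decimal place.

277.4°

Δλ = 157.7493 − -165.4064 = 323.1557°; wrapped into (−180°, 180°]: -36.8443°.
θ = atan2( sin Δλ · cos φ₂ , cos φ₁ · sin φ₂ − sin φ₁ · cos φ₂ · cos Δλ )
  = atan2(-0.28398, 0.03709) = -82.559° → normalised to [0°, 360°): 277.441°.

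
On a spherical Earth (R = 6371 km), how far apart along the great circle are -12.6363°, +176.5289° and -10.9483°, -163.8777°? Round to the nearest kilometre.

Δλ = -163.8777 − 176.5289 = -340.4066°; wrapped into (−180°, 180°]: 19.5934°.
Δφ = -10.9483 − -12.6363 = 1.6880°.
a = sin²(Δφ/2) + cos φ₁ · cos φ₂ · sin²(Δλ/2) = 0.027953.
c = 2·atan2(√a, √(1−a)) = 0.33596 rad → d = 6371·c ≈ 2140.42 km.

2140 km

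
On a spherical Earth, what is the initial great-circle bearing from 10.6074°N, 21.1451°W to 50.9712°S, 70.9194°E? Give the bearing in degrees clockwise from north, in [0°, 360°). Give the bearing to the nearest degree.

Δλ = 70.9194 − -21.1451 = 92.0645°.
θ = atan2( sin Δλ · cos φ₂ , cos φ₁ · sin φ₂ − sin φ₁ · cos φ₂ · cos Δλ )
  = atan2(0.62930, -0.75938) = 140.351° → normalised to [0°, 360°): 140.351°.

140°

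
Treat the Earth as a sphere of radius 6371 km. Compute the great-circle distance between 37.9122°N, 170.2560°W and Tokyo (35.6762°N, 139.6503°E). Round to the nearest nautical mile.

Δλ = 139.6503 − -170.2560 = 309.9063°; wrapped into (−180°, 180°]: -50.0937°.
Δφ = 35.6762 − 37.9122 = -2.2360°.
a = sin²(Δφ/2) + cos φ₁ · cos φ₂ · sin²(Δλ/2) = 0.115249.
c = 2·atan2(√a, √(1−a)) = 0.69273 rad → d = 6371·c ≈ 4413.41 km ≈ 2383.05 nmi.

2383 nmi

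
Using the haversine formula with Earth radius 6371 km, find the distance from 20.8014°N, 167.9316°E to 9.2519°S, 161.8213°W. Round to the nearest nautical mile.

Δλ = -161.8213 − 167.9316 = -329.7529°; wrapped into (−180°, 180°]: 30.2471°.
Δφ = -9.2519 − 20.8014 = -30.0533°.
a = sin²(Δφ/2) + cos φ₁ · cos φ₂ · sin²(Δλ/2) = 0.130025.
c = 2·atan2(√a, √(1−a)) = 0.73780 rad → d = 6371·c ≈ 4700.52 km ≈ 2538.08 nmi.

2538 nmi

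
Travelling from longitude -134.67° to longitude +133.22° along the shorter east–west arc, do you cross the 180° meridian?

Naïve |133.22 − -134.67| = 267.89° > 180°, so the shorter arc goes the other way round — across 180°.
Signed shortest Δλ = ((133.22 − -134.67 + 180) mod 360) − 180 = -92.11°.
Going west by 92.11° from -134.67° passes through 180° before reaching +133.22°.

Yes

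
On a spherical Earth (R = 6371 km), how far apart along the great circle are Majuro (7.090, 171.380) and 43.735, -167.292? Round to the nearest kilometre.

4573 km

Δλ = -167.292 − 171.380 = -338.672°; wrapped into (−180°, 180°]: 21.328°.
Δφ = 43.735 − 7.090 = 36.645°.
a = sin²(Δφ/2) + cos φ₁ · cos φ₂ · sin²(Δλ/2) = 0.123379.
c = 2·atan2(√a, √(1−a)) = 0.71782 rad → d = 6371·c ≈ 4573.22 km.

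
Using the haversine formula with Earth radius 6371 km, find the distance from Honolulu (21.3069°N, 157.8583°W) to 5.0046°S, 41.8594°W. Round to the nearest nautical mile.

6965 nmi

Δλ = -41.8594 − -157.8583 = 115.9989°.
Δφ = -5.0046 − 21.3069 = -26.3115°.
a = sin²(Δφ/2) + cos φ₁ · cos φ₂ · sin²(Δλ/2) = 0.719266.
c = 2·atan2(√a, √(1−a)) = 2.02476 rad → d = 6371·c ≈ 12899.76 km ≈ 6965.31 nmi.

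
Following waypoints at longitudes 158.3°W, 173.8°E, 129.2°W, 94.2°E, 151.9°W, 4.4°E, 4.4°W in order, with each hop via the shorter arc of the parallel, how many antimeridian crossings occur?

Leg 1: -158.3° → +173.8°, shortest Δλ = -27.9° (west) — crosses 180°.
Leg 2: +173.8° → -129.2°, shortest Δλ = 57.0° (east) — crosses 180°.
Leg 3: -129.2° → +94.2°, shortest Δλ = -136.6° (west) — crosses 180°.
Leg 4: +94.2° → -151.9°, shortest Δλ = 113.9° (east) — crosses 180°.
Leg 5: -151.9° → +4.4°, shortest Δλ = 156.3° (east) — does not cross 180°.
Leg 6: +4.4° → -4.4°, shortest Δλ = -8.8° (west) — does not cross 180°.
Total crossings: 4.

4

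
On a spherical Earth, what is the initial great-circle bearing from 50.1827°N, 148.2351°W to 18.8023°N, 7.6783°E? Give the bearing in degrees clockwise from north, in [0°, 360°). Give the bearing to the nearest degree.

Δλ = 7.6783 − -148.2351 = 155.9134°.
θ = atan2( sin Δλ · cos φ₂ , cos φ₁ · sin φ₂ − sin φ₁ · cos φ₂ · cos Δλ )
  = atan2(0.38634, 0.87018) = 23.940° → normalised to [0°, 360°): 23.940°.

24°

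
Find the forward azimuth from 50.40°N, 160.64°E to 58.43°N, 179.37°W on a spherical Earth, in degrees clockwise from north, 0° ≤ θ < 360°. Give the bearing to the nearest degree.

48°

Δλ = -179.37 − 160.64 = -340.01°; wrapped into (−180°, 180°]: 19.99°.
θ = atan2( sin Δλ · cos φ₂ , cos φ₁ · sin φ₂ − sin φ₁ · cos φ₂ · cos Δλ )
  = atan2(0.17898, 0.16400) = 47.501° → normalised to [0°, 360°): 47.501°.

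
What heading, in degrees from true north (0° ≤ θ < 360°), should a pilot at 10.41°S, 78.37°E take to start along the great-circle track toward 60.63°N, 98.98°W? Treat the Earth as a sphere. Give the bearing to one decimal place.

Δλ = -98.98 − 78.37 = -177.35°.
θ = atan2( sin Δλ · cos φ₂ , cos φ₁ · sin φ₂ − sin φ₁ · cos φ₂ · cos Δλ )
  = atan2(-0.02268, 0.76860) = -1.690° → normalised to [0°, 360°): 358.310°.

358.3°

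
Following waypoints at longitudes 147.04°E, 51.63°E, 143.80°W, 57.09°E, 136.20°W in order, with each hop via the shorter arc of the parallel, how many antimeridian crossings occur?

3

Leg 1: +147.04° → +51.63°, shortest Δλ = -95.41° (west) — does not cross 180°.
Leg 2: +51.63° → -143.80°, shortest Δλ = 164.57° (east) — crosses 180°.
Leg 3: -143.80° → +57.09°, shortest Δλ = -159.11° (west) — crosses 180°.
Leg 4: +57.09° → -136.20°, shortest Δλ = 166.71° (east) — crosses 180°.
Total crossings: 3.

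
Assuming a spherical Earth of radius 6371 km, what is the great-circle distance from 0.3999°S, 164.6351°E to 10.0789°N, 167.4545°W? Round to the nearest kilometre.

3300 km

Δλ = -167.4545 − 164.6351 = -332.0896°; wrapped into (−180°, 180°]: 27.9104°.
Δφ = 10.0789 − -0.3999 = 10.4788°.
a = sin²(Δφ/2) + cos φ₁ · cos φ₂ · sin²(Δλ/2) = 0.065600.
c = 2·atan2(√a, √(1−a)) = 0.51802 rad → d = 6371·c ≈ 3300.31 km.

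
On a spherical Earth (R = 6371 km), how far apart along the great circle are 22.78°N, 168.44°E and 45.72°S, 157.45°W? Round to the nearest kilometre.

8360 km

Δλ = -157.45 − 168.44 = -325.89°; wrapped into (−180°, 180°]: 34.11°.
Δφ = -45.72 − 22.78 = -68.50°.
a = sin²(Δφ/2) + cos φ₁ · cos φ₂ · sin²(Δλ/2) = 0.372120.
c = 2·atan2(√a, √(1−a)) = 1.31216 rad → d = 6371·c ≈ 8359.79 km.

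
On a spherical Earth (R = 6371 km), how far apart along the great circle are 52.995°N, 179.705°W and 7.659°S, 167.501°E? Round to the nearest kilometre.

Δλ = 167.501 − -179.705 = 347.206°; wrapped into (−180°, 180°]: -12.794°.
Δφ = -7.659 − 52.995 = -60.654°.
a = sin²(Δφ/2) + cos φ₁ · cos φ₂ · sin²(Δλ/2) = 0.262364.
c = 2·atan2(√a, √(1−a)) = 1.07552 rad → d = 6371·c ≈ 6852.15 km.

6852 km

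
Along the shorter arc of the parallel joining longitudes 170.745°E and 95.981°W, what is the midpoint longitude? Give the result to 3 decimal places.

142.618°W

Signed shortest Δλ from +170.745° to -95.981° is +93.274°.
Midpoint longitude = +170.745° + (+93.274°)/2 = +170.745° + 46.637° = +217.382°.
Normalise into (−180°, 180°]: -142.618°.
(The naïve average (+170.745 + -95.981)/2 = 37.382° is on the wrong side of the globe.)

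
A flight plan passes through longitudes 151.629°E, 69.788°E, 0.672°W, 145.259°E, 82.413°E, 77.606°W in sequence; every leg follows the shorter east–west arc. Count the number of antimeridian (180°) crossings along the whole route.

Leg 1: +151.629° → +69.788°, shortest Δλ = -81.841° (west) — does not cross 180°.
Leg 2: +69.788° → -0.672°, shortest Δλ = -70.46° (west) — does not cross 180°.
Leg 3: -0.672° → +145.259°, shortest Δλ = 145.931° (east) — does not cross 180°.
Leg 4: +145.259° → +82.413°, shortest Δλ = -62.846° (west) — does not cross 180°.
Leg 5: +82.413° → -77.606°, shortest Δλ = -160.019° (west) — does not cross 180°.
Total crossings: 0.

0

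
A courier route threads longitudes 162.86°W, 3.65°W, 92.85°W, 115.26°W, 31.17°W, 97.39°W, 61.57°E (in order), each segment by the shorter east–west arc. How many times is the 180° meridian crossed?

Leg 1: -162.86° → -3.65°, shortest Δλ = 159.21° (east) — does not cross 180°.
Leg 2: -3.65° → -92.85°, shortest Δλ = -89.2° (west) — does not cross 180°.
Leg 3: -92.85° → -115.26°, shortest Δλ = -22.41° (west) — does not cross 180°.
Leg 4: -115.26° → -31.17°, shortest Δλ = 84.09° (east) — does not cross 180°.
Leg 5: -31.17° → -97.39°, shortest Δλ = -66.22° (west) — does not cross 180°.
Leg 6: -97.39° → +61.57°, shortest Δλ = 158.96° (east) — does not cross 180°.
Total crossings: 0.

0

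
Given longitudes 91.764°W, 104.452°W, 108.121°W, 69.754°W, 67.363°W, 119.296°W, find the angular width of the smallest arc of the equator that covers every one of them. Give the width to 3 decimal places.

51.933°

Sort the longitudes: -119.296°, -108.121°, -104.452°, -91.764°, -69.754°, -67.363°.
Eastward gaps between consecutive values (wrapping around): 11.175°, 3.669°, 12.688°, 22.010°, 2.391°, 308.067°.
Largest gap = 308.067° ⇒ minimal covering band is its complement: 360° − 308.067° = 51.933°.
Band runs from -119.296° eastward to -67.363°.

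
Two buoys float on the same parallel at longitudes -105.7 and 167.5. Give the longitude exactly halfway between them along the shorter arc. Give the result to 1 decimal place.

-149.1°

Signed shortest Δλ from -105.7° to +167.5° is -86.8°.
Midpoint longitude = -105.7° + (-86.8°)/2 = -105.7° − 43.4° = -149.1°.
(The naïve average (-105.7 + +167.5)/2 = 30.9° is on the wrong side of the globe.)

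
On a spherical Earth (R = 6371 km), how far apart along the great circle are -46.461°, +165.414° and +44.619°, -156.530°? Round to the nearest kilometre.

10794 km

Δλ = -156.530 − 165.414 = -321.944°; wrapped into (−180°, 180°]: 38.056°.
Δφ = 44.619 − -46.461 = 91.080°.
a = sin²(Δφ/2) + cos φ₁ · cos φ₂ · sin²(Δλ/2) = 0.561543.
c = 2·atan2(√a, √(1−a)) = 1.69419 rad → d = 6371·c ≈ 10793.72 km.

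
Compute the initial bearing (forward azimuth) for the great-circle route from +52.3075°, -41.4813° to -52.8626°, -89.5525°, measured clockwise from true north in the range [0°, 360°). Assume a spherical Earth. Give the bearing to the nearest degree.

209°

Δλ = -89.5525 − -41.4813 = -48.0712°.
θ = atan2( sin Δλ · cos φ₂ , cos φ₁ · sin φ₂ − sin φ₁ · cos φ₂ · cos Δλ )
  = atan2(-0.44916, -0.80664) = -150.890° → normalised to [0°, 360°): 209.110°.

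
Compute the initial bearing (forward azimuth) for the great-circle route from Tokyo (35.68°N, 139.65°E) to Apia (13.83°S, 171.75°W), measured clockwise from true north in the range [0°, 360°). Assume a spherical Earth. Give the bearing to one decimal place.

Δλ = -171.75 − 139.65 = -311.40°; wrapped into (−180°, 180°]: 48.60°.
θ = atan2( sin Δλ · cos φ₂ , cos φ₁ · sin φ₂ − sin φ₁ · cos φ₂ · cos Δλ )
  = atan2(0.72836, -0.56870) = 127.983° → normalised to [0°, 360°): 127.983°.

128.0°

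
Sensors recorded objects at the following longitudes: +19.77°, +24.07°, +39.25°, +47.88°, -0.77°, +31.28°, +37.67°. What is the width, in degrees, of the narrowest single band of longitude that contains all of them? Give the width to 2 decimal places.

Sort the longitudes: -0.77°, +19.77°, +24.07°, +31.28°, +37.67°, +39.25°, +47.88°.
Eastward gaps between consecutive values (wrapping around): 20.54°, 4.30°, 7.21°, 6.39°, 1.58°, 8.63°, 311.35°.
Largest gap = 311.35° ⇒ minimal covering band is its complement: 360° − 311.35° = 48.65°.
Band runs from -0.77° eastward to +47.88°.

48.65°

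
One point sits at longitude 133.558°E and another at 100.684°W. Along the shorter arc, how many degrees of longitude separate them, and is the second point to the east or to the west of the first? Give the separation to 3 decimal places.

Raw difference: -100.684 − 133.558 = -234.242°.
Normalise into (−180°, 180°]: -234.242° + 360° = 125.758°.
Positive ⇒ the second point lies to the east; separation 125.758°.

125.758° east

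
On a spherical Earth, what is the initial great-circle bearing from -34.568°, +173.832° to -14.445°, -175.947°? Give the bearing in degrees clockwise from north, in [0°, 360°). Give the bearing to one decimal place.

27.1°

Δλ = -175.947 − 173.832 = -349.779°; wrapped into (−180°, 180°]: 10.221°.
θ = atan2( sin Δλ · cos φ₂ , cos φ₁ · sin φ₂ − sin φ₁ · cos φ₂ · cos Δλ )
  = atan2(0.17184, 0.33532) = 27.133° → normalised to [0°, 360°): 27.133°.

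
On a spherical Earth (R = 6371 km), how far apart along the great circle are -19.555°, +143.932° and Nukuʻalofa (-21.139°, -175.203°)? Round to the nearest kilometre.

4252 km

Δλ = -175.203 − 143.932 = -319.135°; wrapped into (−180°, 180°]: 40.865°.
Δφ = -21.139 − -19.555 = -1.584°.
a = sin²(Δφ/2) + cos φ₁ · cos φ₂ · sin²(Δλ/2) = 0.107307.
c = 2·atan2(√a, √(1−a)) = 0.66748 rad → d = 6371·c ≈ 4252.49 km.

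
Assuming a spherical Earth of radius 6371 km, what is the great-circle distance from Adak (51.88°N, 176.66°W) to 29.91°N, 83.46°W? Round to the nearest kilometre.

Δλ = -83.46 − -176.66 = 93.20°.
Δφ = 29.91 − 51.88 = -21.97°.
a = sin²(Δφ/2) + cos φ₁ · cos φ₂ · sin²(Δλ/2) = 0.318790.
c = 2·atan2(√a, √(1−a)) = 1.19993 rad → d = 6371·c ≈ 7644.78 km.

7645 km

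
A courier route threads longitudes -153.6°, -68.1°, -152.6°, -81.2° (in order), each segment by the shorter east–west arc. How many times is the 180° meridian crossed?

0

Leg 1: -153.6° → -68.1°, shortest Δλ = 85.5° (east) — does not cross 180°.
Leg 2: -68.1° → -152.6°, shortest Δλ = -84.5° (west) — does not cross 180°.
Leg 3: -152.6° → -81.2°, shortest Δλ = 71.4° (east) — does not cross 180°.
Total crossings: 0.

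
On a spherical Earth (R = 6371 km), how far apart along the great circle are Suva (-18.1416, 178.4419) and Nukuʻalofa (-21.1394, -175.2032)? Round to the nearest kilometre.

Δλ = -175.2032 − 178.4419 = -353.6451°; wrapped into (−180°, 180°]: 6.3549°.
Δφ = -21.1394 − -18.1416 = -2.9978°.
a = sin²(Δφ/2) + cos φ₁ · cos φ₂ · sin²(Δλ/2) = 0.003407.
c = 2·atan2(√a, √(1−a)) = 0.11681 rad → d = 6371·c ≈ 744.21 km.

744 km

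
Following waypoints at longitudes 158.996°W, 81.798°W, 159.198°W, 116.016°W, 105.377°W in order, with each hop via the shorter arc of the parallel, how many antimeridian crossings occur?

Leg 1: -158.996° → -81.798°, shortest Δλ = 77.198° (east) — does not cross 180°.
Leg 2: -81.798° → -159.198°, shortest Δλ = -77.4° (west) — does not cross 180°.
Leg 3: -159.198° → -116.016°, shortest Δλ = 43.182° (east) — does not cross 180°.
Leg 4: -116.016° → -105.377°, shortest Δλ = 10.639° (east) — does not cross 180°.
Total crossings: 0.

0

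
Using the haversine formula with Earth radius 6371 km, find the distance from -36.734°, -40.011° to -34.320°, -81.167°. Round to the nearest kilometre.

Δλ = -81.167 − -40.011 = -41.156°.
Δφ = -34.320 − -36.734 = 2.414°.
a = sin²(Δφ/2) + cos φ₁ · cos φ₂ · sin²(Δλ/2) = 0.082214.
c = 2·atan2(√a, √(1−a)) = 0.58162 rad → d = 6371·c ≈ 3705.52 km.

3706 km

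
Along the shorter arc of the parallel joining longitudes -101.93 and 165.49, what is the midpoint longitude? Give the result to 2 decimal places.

-148.22°

Signed shortest Δλ from -101.93° to +165.49° is -92.58°.
Midpoint longitude = -101.93° + (-92.58°)/2 = -101.93° − 46.29° = -148.22°.
(The naïve average (-101.93 + +165.49)/2 = 31.78° is on the wrong side of the globe.)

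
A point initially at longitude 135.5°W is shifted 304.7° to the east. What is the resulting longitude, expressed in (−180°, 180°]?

169.2°E

Start at -135.5°; shift +304.7° → +169.2°.
+169.2° already lies in (−180°, 180°].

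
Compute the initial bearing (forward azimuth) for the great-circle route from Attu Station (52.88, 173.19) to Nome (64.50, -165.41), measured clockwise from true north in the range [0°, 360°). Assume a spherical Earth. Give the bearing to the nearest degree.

Δλ = -165.41 − 173.19 = -338.60°; wrapped into (−180°, 180°]: 21.40°.
θ = atan2( sin Δλ · cos φ₂ , cos φ₁ · sin φ₂ − sin φ₁ · cos φ₂ · cos Δλ )
  = atan2(0.15708, 0.22509) = 34.910° → normalised to [0°, 360°): 34.910°.

35°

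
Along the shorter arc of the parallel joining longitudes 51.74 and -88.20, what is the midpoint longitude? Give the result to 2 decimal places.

Signed shortest Δλ from +51.74° to -88.20° is -139.94°.
Midpoint longitude = +51.74° + (-139.94°)/2 = +51.74° − 69.97° = -18.23°.

-18.23°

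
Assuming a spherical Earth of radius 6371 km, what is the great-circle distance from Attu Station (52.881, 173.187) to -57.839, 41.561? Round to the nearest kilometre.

Δλ = 41.561 − 173.187 = -131.626°.
Δφ = -57.839 − 52.881 = -110.720°.
a = sin²(Δφ/2) + cos φ₁ · cos φ₂ · sin²(Δλ/2) = 0.944205.
c = 2·atan2(√a, √(1−a)) = 2.66467 rad → d = 6371·c ≈ 16976.60 km.

16977 km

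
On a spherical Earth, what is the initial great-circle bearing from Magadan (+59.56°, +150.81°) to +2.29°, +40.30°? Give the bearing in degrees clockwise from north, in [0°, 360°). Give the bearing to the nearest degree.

Δλ = 40.30 − 150.81 = -110.51°.
θ = atan2( sin Δλ · cos φ₂ , cos φ₁ · sin φ₂ − sin φ₁ · cos φ₂ · cos Δλ )
  = atan2(-0.93586, 0.32208) = -71.009° → normalised to [0°, 360°): 288.991°.

289°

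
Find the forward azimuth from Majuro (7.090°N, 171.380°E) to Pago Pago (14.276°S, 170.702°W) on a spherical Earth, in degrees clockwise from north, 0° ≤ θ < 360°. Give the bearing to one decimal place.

140.3°

Δλ = -170.702 − 171.380 = -342.082°; wrapped into (−180°, 180°]: 17.918°.
θ = atan2( sin Δλ · cos φ₂ , cos φ₁ · sin φ₂ − sin φ₁ · cos φ₂ · cos Δλ )
  = atan2(0.29815, -0.35852) = 140.252° → normalised to [0°, 360°): 140.252°.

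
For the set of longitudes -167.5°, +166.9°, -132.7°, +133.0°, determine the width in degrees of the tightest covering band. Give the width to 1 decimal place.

Sort the longitudes: -167.5°, -132.7°, +133.0°, +166.9°.
Eastward gaps between consecutive values (wrapping around): 34.8°, 265.7°, 33.9°, 25.6°.
Largest gap = 265.7° ⇒ minimal covering band is its complement: 360° − 265.7° = 94.3°.
Band runs from +133.0° eastward to -132.7°, crossing the antimeridian.

94.3°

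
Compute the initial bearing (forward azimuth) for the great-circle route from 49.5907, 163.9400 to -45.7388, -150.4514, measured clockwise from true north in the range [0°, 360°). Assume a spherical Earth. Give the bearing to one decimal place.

Δλ = -150.4514 − 163.9400 = -314.3914°; wrapped into (−180°, 180°]: 45.6086°.
θ = atan2( sin Δλ · cos φ₂ , cos φ₁ · sin φ₂ − sin φ₁ · cos φ₂ · cos Δλ )
  = atan2(0.49873, -0.83601) = 149.182° → normalised to [0°, 360°): 149.182°.

149.2°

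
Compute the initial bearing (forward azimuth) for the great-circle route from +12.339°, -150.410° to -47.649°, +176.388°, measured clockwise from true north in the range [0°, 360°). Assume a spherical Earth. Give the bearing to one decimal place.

203.6°

Δλ = 176.388 − -150.410 = 326.798°; wrapped into (−180°, 180°]: -33.202°.
θ = atan2( sin Δλ · cos φ₂ , cos φ₁ · sin φ₂ − sin φ₁ · cos φ₂ · cos Δλ )
  = atan2(-0.36890, -0.84242) = -156.351° → normalised to [0°, 360°): 203.649°.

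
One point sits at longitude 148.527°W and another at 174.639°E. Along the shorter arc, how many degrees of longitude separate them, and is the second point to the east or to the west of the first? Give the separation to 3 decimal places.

Raw difference: 174.639 − -148.527 = 323.166°.
Normalise into (−180°, 180°]: 323.166° − 360° = -36.834°.
Negative ⇒ the second point lies to the west; separation 36.834°.

36.834° west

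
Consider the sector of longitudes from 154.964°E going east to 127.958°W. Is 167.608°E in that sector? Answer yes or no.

Band width going east from +154.964° to -127.958°: ((-127.958 − 154.964) mod 360) = 77.078°.
Offset of +167.608° east of the west edge: ((167.608 − 154.964) mod 360) = 12.644°.
12.644° ≤ 77.078° ⇒ inside.

Yes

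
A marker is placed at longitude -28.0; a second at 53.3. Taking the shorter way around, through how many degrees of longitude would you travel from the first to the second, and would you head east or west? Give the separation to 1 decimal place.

81.3° east

Raw difference: 53.3 − -28.0 = 81.3°.
Normalise into (−180°, 180°]: 81.3° stays 81.3°.
Positive ⇒ the second point lies to the east; separation 81.3°.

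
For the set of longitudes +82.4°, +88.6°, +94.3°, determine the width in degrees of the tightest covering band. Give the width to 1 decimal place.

11.9°

Sort the longitudes: +82.4°, +88.6°, +94.3°.
Eastward gaps between consecutive values (wrapping around): 6.2°, 5.7°, 348.1°.
Largest gap = 348.1° ⇒ minimal covering band is its complement: 360° − 348.1° = 11.9°.
Band runs from +82.4° eastward to +94.3°.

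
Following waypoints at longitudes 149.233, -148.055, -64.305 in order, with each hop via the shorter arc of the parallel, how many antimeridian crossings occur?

1

Leg 1: +149.233° → -148.055°, shortest Δλ = 62.712° (east) — crosses 180°.
Leg 2: -148.055° → -64.305°, shortest Δλ = 83.75° (east) — does not cross 180°.
Total crossings: 1.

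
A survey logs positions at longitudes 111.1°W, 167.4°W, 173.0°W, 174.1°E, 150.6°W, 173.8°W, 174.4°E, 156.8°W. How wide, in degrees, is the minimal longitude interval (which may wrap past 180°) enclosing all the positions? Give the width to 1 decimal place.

74.8°

Sort the longitudes: -173.8°, -173.0°, -167.4°, -156.8°, -150.6°, -111.1°, +174.1°, +174.4°.
Eastward gaps between consecutive values (wrapping around): 0.8°, 5.6°, 10.6°, 6.2°, 39.5°, 285.2°, 0.3°, 11.8°.
Largest gap = 285.2° ⇒ minimal covering band is its complement: 360° − 285.2° = 74.8°.
Band runs from +174.1° eastward to -111.1°, crossing the antimeridian.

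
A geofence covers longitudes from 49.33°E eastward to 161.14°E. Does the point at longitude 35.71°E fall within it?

No

Band width going east from +49.33° to +161.14°: ((161.14 − 49.33) mod 360) = 111.81°.
Offset of +35.71° east of the west edge: ((35.71 − 49.33) mod 360) = 346.38°.
346.38° > 111.81° ⇒ outside.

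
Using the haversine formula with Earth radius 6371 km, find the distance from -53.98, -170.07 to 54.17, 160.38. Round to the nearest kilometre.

12328 km

Δλ = 160.38 − -170.07 = 330.45°; wrapped into (−180°, 180°]: -29.55°.
Δφ = 54.17 − -53.98 = 108.15°.
a = sin²(Δφ/2) + cos φ₁ · cos φ₂ · sin²(Δλ/2) = 0.678142.
c = 2·atan2(√a, √(1−a)) = 1.93508 rad → d = 6371·c ≈ 12328.42 km.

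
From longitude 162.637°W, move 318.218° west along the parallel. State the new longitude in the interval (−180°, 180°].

120.855°W

Start at -162.637°; shift −318.218° → -480.855°.
-480.855° lies outside (−180°, 180°]; add 360° → -120.855°.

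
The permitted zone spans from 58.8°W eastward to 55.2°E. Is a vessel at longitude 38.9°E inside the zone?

Band width going east from -58.8° to +55.2°: ((55.2 − -58.8) mod 360) = 114.0°.
Offset of +38.9° east of the west edge: ((38.9 − -58.8) mod 360) = 97.7°.
97.7° ≤ 114.0° ⇒ inside.

Yes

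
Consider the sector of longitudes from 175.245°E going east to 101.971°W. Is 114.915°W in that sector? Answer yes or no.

Band width going east from +175.245° to -101.971°: ((-101.971 − 175.245) mod 360) = 82.784°.
Offset of -114.915° east of the west edge: ((-114.915 − 175.245) mod 360) = 69.840°.
69.840° ≤ 82.784° ⇒ inside.

Yes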